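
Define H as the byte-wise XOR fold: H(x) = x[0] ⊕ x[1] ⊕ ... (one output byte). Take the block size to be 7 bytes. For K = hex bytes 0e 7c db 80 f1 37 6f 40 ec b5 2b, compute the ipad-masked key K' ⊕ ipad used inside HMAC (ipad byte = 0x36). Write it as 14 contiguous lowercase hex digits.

Key hex bytes 0e 7c db 80 f1 37 6f 40 ec b5 2b is 11 bytes > B = 7, so hash it first: H(key) = b2, then zero-pad to 7 bytes: K' = b2 00 00 00 00 00 00.
XOR each byte with 0x36: b2⊕36=84, 00⊕36=36, 00⊕36=36, 00⊕36=36, 00⊕36=36, 00⊕36=36, 00⊕36=36.

84363636363636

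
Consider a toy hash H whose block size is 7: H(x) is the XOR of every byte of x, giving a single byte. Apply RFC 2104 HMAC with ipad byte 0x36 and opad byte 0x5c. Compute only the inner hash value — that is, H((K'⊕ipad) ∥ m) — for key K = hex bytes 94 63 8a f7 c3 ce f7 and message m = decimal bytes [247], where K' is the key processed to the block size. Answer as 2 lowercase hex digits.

Key hex bytes 94 63 8a f7 c3 ce f7 is exactly B = 7 bytes: K' = 94 63 8a f7 c3 ce f7.
K' ⊕ ipad = a2 55 bc c1 f5 f8 c1.
Inner input = a2 55 bc c1 f5 f8 c1 ∥ f7.
Inner hash: XOR a2⊕55⊕bc⊕c1⊕f5⊕f8⊕c1⊕f7 = b1.

b1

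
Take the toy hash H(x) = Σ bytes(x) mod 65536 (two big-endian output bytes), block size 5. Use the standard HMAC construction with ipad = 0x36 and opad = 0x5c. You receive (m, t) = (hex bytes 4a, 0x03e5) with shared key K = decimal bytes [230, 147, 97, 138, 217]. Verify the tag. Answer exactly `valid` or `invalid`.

valid

Key decimal bytes [230, 147, 97, 138, 217] = e6 93 61 8a d9 is exactly B = 5 bytes: K' = e6 93 61 8a d9.
K' ⊕ ipad = d0 a5 57 bc ef; K' ⊕ opad = ba cf 3d d6 85.
Inner hash: sum = 208+165+87+188+239+74 = 961 → 03 c1.
Outer hash (recomputed tag): sum = 186+207+61+214+133+3+193 = 997 → 03 e5.
Recomputed tag = 03e5; claimed = 03e5 → match.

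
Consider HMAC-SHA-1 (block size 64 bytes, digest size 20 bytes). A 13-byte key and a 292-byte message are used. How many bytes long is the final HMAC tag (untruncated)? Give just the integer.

20

The tag is one SHA-1 digest: 20 bytes.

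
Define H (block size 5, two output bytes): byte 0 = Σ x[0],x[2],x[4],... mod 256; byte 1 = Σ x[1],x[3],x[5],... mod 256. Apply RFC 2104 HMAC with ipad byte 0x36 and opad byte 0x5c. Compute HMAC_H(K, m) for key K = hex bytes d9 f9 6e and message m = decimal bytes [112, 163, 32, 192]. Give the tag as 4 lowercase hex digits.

Key hex bytes d9 f9 6e is 3 bytes ≤ B = 5; zero-pad to 5 bytes: K' = d9 f9 6e 00 00.
K' ⊕ ipad = ef cf 58 36 36.  K' ⊕ opad = 85 a5 32 5c 5c.
Inner input = (K'⊕ipad) ∥ m = ef cf 58 36 36 ∥ 70 a3 20 c0.
Inner hash: even-index sum = 736 mod 256 = 224; odd-index sum = 405 mod 256 = 149 → e0 95.
Outer input = (K'⊕opad) ∥ inner = 85 a5 32 5c 5c ∥ e0 95.
Outer hash (tag): even-index sum = 424 mod 256 = 168; odd-index sum = 481 mod 256 = 225 → a8 e1.

a8e1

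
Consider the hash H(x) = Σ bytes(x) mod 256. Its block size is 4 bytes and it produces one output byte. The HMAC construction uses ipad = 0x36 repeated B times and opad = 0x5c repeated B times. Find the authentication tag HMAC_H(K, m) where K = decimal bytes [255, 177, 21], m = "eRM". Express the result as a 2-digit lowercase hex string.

Key decimal bytes [255, 177, 21] = ff b1 15 is 3 bytes ≤ B = 4; zero-pad to 4 bytes: K' = ff b1 15 00.
K' ⊕ ipad = c9 87 23 36.  K' ⊕ opad = a3 ed 49 5c.
Inner input = (K'⊕ipad) ∥ m = c9 87 23 36 ∥ 65 52 4d.
Inner hash: sum = 201+135+35+54+101+82+77 = 685; mod 256 = 173 → ad.
Outer input = (K'⊕opad) ∥ inner = a3 ed 49 5c ∥ ad.
Outer hash (tag): sum = 163+237+73+92+173 = 738; mod 256 = 226 → e2.

e2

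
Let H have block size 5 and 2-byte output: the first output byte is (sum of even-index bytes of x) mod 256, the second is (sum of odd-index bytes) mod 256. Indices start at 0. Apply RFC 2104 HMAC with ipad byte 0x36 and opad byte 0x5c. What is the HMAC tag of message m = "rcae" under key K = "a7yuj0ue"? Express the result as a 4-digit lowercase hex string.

Key "a7yuj0ue" = 61 37 79 75 6a 30 75 65 is 8 bytes > B = 5, so hash it first: H(key) = b9 41, then zero-pad to 5 bytes: K' = b9 41 00 00 00.
K' ⊕ ipad = 8f 77 36 36 36.  K' ⊕ opad = e5 1d 5c 5c 5c.
Inner input = (K'⊕ipad) ∥ m = 8f 77 36 36 36 ∥ 72 63 61 65.
Inner hash: even-index sum = 451 mod 256 = 195; odd-index sum = 384 mod 256 = 128 → c3 80.
Outer input = (K'⊕opad) ∥ inner = e5 1d 5c 5c 5c ∥ c3 80.
Outer hash (tag): even-index sum = 541 mod 256 = 29; odd-index sum = 316 mod 256 = 60 → 1d 3c.

1d3c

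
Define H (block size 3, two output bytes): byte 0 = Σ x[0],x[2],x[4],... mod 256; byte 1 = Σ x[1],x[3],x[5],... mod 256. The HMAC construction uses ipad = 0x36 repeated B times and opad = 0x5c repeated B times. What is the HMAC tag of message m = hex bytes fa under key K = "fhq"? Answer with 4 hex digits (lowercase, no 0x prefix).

bfcb

Key "fhq" = 66 68 71 is exactly B = 3 bytes: K' = 66 68 71.
K' ⊕ ipad = 50 5e 47.  K' ⊕ opad = 3a 34 2d.
Inner input = (K'⊕ipad) ∥ m = 50 5e 47 ∥ fa.
Inner hash: even-index sum = 151 mod 256 = 151; odd-index sum = 344 mod 256 = 88 → 97 58.
Outer input = (K'⊕opad) ∥ inner = 3a 34 2d ∥ 97 58.
Outer hash (tag): even-index sum = 191 mod 256 = 191; odd-index sum = 203 mod 256 = 203 → bf cb.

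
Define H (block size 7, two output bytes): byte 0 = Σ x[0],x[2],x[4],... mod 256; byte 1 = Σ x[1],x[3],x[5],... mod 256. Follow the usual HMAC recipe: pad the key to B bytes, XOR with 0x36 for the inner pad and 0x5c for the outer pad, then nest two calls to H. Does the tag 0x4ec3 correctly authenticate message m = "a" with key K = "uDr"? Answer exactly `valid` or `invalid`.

valid

Key "uDr" = 75 44 72 is 3 bytes ≤ B = 7; zero-pad to 7 bytes: K' = 75 44 72 00 00 00 00.
K' ⊕ ipad = 43 72 44 36 36 36 36; K' ⊕ opad = 29 18 2e 5c 5c 5c 5c.
Inner hash: even-index sum = 243 mod 256 = 243; odd-index sum = 319 mod 256 = 63 → f3 3f.
Outer hash (recomputed tag): even-index sum = 334 mod 256 = 78; odd-index sum = 451 mod 256 = 195 → 4e c3.
Recomputed tag = 4ec3; claimed = 4ec3 → match.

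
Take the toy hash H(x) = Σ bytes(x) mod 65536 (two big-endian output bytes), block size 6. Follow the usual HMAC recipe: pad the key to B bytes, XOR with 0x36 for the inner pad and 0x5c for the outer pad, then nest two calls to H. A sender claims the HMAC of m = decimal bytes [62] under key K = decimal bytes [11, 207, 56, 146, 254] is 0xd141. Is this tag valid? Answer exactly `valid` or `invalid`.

invalid

Key decimal bytes [11, 207, 56, 146, 254] = 0b cf 38 92 fe is 5 bytes ≤ B = 6; zero-pad to 6 bytes: K' = 0b cf 38 92 fe 00.
K' ⊕ ipad = 3d f9 0e a4 c8 36; K' ⊕ opad = 57 93 64 ce a2 5c.
Inner hash: sum = 61+249+14+164+200+54+62 = 804 → 03 24.
Outer hash (recomputed tag): sum = 87+147+100+206+162+92+3+36 = 833 → 03 41.
Recomputed tag = 0341; claimed = d141 → mismatch.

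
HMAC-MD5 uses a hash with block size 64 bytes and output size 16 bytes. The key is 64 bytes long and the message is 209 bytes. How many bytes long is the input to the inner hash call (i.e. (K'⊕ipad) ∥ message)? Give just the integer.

273

Key is 64 ≤ 64 bytes, zero-padded: |K'| = 64.
Inner input = (K'⊕ipad) ∥ m → 64 + 209 = 273 bytes.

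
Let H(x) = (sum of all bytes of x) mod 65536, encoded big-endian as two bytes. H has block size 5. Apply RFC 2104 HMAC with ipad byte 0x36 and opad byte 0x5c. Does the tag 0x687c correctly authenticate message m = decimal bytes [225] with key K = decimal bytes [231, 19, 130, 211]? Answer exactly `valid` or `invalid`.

invalid

Key decimal bytes [231, 19, 130, 211] = e7 13 82 d3 is 4 bytes ≤ B = 5; zero-pad to 5 bytes: K' = e7 13 82 d3 00.
K' ⊕ ipad = d1 25 b4 e5 36; K' ⊕ opad = bb 4f de 8f 5c.
Inner hash: sum = 209+37+180+229+54+225 = 934 → 03 a6.
Outer hash (recomputed tag): sum = 187+79+222+143+92+3+166 = 892 → 03 7c.
Recomputed tag = 037c; claimed = 687c → mismatch.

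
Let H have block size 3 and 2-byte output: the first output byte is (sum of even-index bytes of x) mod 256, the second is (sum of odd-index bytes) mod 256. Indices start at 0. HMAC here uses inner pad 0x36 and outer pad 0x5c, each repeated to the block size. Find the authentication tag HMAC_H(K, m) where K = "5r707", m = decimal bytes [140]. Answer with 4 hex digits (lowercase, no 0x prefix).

Key "5r707" = 35 72 37 30 37 is 5 bytes > B = 3, so hash it first: H(key) = a3 a2, then zero-pad to 3 bytes: K' = a3 a2 00.
K' ⊕ ipad = 95 94 36.  K' ⊕ opad = ff fe 5c.
Inner input = (K'⊕ipad) ∥ m = 95 94 36 ∥ 8c.
Inner hash: even-index sum = 203 mod 256 = 203; odd-index sum = 288 mod 256 = 32 → cb 20.
Outer input = (K'⊕opad) ∥ inner = ff fe 5c ∥ cb 20.
Outer hash (tag): even-index sum = 379 mod 256 = 123; odd-index sum = 457 mod 256 = 201 → 7b c9.

7bc9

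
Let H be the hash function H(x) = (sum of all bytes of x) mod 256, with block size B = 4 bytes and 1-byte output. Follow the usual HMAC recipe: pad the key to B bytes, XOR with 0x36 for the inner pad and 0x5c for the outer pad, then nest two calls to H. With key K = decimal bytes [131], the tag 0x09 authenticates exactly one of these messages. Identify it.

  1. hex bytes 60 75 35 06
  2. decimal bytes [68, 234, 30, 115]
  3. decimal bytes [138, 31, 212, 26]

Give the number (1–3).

2

Key decimal bytes [131] = 83 is 1 byte ≤ B = 4; zero-pad to 4 bytes: K' = 83 00 00 00.
K' ⊕ ipad = b5 36 36 36; K' ⊕ opad = df 5c 5c 5c.
m1: inner = H(b5 36 36 36 60 75 35 06) = 67; tag = H(df 5c 5c 5c 67) = 5a
m2: inner = H(b5 36 36 36 44 ea 1e 73) = 16; tag = H(df 5c 5c 5c 16) = 09 ← matches
m3: inner = H(b5 36 36 36 8a 1f d4 1a) = ee; tag = H(df 5c 5c 5c ee) = e1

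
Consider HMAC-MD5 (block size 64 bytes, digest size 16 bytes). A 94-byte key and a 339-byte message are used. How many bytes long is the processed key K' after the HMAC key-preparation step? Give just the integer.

Key is 94 > 64 bytes, so it is hashed to 16 bytes then zero-padded to 64: |K'| = 64.

64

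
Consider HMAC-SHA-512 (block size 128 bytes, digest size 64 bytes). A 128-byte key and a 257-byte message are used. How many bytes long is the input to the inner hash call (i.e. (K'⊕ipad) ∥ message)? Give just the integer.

Key is 128 ≤ 128 bytes, zero-padded: |K'| = 128.
Inner input = (K'⊕ipad) ∥ m → 128 + 257 = 385 bytes.

385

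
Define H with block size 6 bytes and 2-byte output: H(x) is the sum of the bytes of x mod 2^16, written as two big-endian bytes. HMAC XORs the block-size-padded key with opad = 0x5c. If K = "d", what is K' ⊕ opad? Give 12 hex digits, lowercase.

Key "d" = 64 is 1 byte ≤ B = 6; zero-pad to 6 bytes: K' = 64 00 00 00 00 00.
XOR each byte with 0x5c: 64⊕5c=38, 00⊕5c=5c, 00⊕5c=5c, 00⊕5c=5c, 00⊕5c=5c, 00⊕5c=5c.

385c5c5c5c5c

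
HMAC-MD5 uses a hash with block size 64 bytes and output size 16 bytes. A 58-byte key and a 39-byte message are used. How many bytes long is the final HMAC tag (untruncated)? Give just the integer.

16

The tag is one MD5 digest: 16 bytes.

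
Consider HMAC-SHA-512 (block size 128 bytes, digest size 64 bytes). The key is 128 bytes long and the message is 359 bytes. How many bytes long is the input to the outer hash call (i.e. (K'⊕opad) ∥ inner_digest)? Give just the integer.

Key is 128 ≤ 128 bytes, zero-padded: |K'| = 128.
Outer input = (K'⊕opad) ∥ H(inner) → 128 + 64 = 192 bytes.

192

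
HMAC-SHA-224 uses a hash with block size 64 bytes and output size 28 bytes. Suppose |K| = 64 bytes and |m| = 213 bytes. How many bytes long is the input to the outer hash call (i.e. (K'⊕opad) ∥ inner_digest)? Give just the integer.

92

Key is 64 ≤ 64 bytes, zero-padded: |K'| = 64.
Outer input = (K'⊕opad) ∥ H(inner) → 64 + 28 = 92 bytes.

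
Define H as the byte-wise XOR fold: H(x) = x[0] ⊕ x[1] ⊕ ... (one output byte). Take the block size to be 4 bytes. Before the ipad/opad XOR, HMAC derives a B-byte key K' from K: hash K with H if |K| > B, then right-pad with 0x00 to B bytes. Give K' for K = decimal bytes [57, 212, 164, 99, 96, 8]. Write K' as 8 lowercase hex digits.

|K| = 6 > B = 4, so first hash the key.
H(K): XOR 39⊕d4⊕a4⊕63⊕60⊕08 = 42.
Zero-pad H(K) = 42 to 4 bytes: K' = 42 00 00 00.

42000000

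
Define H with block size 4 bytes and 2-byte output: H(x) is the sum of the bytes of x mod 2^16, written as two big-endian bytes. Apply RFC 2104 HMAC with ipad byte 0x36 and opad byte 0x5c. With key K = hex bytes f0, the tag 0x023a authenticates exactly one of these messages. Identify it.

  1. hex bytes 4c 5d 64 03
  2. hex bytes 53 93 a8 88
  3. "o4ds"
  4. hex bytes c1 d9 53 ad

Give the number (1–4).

Key hex bytes f0 is 1 byte ≤ B = 4; zero-pad to 4 bytes: K' = f0 00 00 00.
K' ⊕ ipad = c6 36 36 36; K' ⊕ opad = ac 5c 5c 5c.
m1: inner = H(c6 36 36 36 4c 5d 64 03) = 02 78; tag = H(ac 5c 5c 5c 02 78) = 023a ← matches
m2: inner = H(c6 36 36 36 53 93 a8 88) = 03 7e; tag = H(ac 5c 5c 5c 03 7e) = 0241
m3: inner = H(c6 36 36 36 6f 34 64 73) = 02 e2; tag = H(ac 5c 5c 5c 02 e2) = 02a4
m4: inner = H(c6 36 36 36 c1 d9 53 ad) = 04 02; tag = H(ac 5c 5c 5c 04 02) = 01c6

1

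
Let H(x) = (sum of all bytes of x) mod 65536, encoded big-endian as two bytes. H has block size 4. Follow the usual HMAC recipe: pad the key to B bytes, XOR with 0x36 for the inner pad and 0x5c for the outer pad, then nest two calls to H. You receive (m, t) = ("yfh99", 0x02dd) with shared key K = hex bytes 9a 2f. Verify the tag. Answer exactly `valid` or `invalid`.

valid

Key hex bytes 9a 2f is 2 bytes ≤ B = 4; zero-pad to 4 bytes: K' = 9a 2f 00 00.
K' ⊕ ipad = ac 19 36 36; K' ⊕ opad = c6 73 5c 5c.
Inner hash: sum = 172+25+54+54+121+102+104+57+57 = 746 → 02 ea.
Outer hash (recomputed tag): sum = 198+115+92+92+2+234 = 733 → 02 dd.
Recomputed tag = 02dd; claimed = 02dd → match.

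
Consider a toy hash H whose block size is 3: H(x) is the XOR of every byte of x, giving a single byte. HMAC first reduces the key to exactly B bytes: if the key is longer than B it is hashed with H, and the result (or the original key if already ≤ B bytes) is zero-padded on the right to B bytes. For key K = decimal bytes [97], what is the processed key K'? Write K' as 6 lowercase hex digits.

Key decimal bytes [97] = 61 is 1 byte ≤ B = 3; zero-pad to 3 bytes: K' = 61 00 00.

610000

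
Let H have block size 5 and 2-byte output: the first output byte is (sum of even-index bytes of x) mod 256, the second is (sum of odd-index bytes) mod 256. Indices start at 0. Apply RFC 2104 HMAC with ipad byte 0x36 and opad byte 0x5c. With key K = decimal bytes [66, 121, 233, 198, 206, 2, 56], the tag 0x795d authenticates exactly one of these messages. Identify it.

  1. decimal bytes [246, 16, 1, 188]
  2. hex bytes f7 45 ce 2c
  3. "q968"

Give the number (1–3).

Key decimal bytes [66, 121, 233, 198, 206, 2, 56] = 42 79 e9 c6 ce 02 38 is 7 bytes > B = 5, so hash it first: H(key) = 31 41, then zero-pad to 5 bytes: K' = 31 41 00 00 00.
K' ⊕ ipad = 07 77 36 36 36; K' ⊕ opad = 6d 1d 5c 5c 5c.
m1: inner = H(07 77 36 36 36 f6 10 01 bc) = 3f a4; tag = H(6d 1d 5c 5c 5c 3f a4) = c9b8
m2: inner = H(07 77 36 36 36 f7 45 ce 2c) = e4 72; tag = H(6d 1d 5c 5c 5c e4 72) = 975d
m3: inner = H(07 77 36 36 36 71 39 36 38) = e4 54; tag = H(6d 1d 5c 5c 5c e4 54) = 795d ← matches

3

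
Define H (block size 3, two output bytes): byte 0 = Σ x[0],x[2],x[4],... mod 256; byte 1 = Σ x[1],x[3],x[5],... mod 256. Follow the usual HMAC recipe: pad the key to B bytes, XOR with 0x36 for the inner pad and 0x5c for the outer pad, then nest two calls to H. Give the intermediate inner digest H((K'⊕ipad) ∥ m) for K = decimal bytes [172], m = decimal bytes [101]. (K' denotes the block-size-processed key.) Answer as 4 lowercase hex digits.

d09b

Key decimal bytes [172] = ac is 1 byte ≤ B = 3; zero-pad to 3 bytes: K' = ac 00 00.
K' ⊕ ipad = 9a 36 36.
Inner input = 9a 36 36 ∥ 65.
Inner hash: even-index sum = 208 mod 256 = 208; odd-index sum = 155 mod 256 = 155 → d0 9b.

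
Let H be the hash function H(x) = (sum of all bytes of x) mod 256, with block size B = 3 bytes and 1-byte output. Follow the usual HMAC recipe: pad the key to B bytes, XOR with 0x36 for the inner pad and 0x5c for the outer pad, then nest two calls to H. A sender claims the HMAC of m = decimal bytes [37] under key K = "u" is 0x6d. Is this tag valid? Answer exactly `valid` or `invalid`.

Key "u" = 75 is 1 byte ≤ B = 3; zero-pad to 3 bytes: K' = 75 00 00.
K' ⊕ ipad = 43 36 36; K' ⊕ opad = 29 5c 5c.
Inner hash: sum = 67+54+54+37 = 212 → d4.
Outer hash (recomputed tag): sum = 41+92+92+212 = 437; mod 256 = 181 → b5.
Recomputed tag = b5; claimed = 6d → mismatch.

invalid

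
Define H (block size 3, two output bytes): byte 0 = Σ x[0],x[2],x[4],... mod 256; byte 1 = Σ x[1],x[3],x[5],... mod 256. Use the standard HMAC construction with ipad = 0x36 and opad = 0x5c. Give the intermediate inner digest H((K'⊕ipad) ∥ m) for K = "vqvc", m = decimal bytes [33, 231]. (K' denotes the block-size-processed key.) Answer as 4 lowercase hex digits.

Key "vqvc" = 76 71 76 63 is 4 bytes > B = 3, so hash it first: H(key) = ec d4, then zero-pad to 3 bytes: K' = ec d4 00.
K' ⊕ ipad = da e2 36.
Inner input = da e2 36 ∥ 21 e7.
Inner hash: even-index sum = 503 mod 256 = 247; odd-index sum = 259 mod 256 = 3 → f7 03.

f703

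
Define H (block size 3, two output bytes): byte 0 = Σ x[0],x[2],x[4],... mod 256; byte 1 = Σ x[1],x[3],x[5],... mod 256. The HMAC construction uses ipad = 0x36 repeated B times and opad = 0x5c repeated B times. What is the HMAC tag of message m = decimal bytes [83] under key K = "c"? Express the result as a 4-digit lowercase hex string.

Key "c" = 63 is 1 byte ≤ B = 3; zero-pad to 3 bytes: K' = 63 00 00.
K' ⊕ ipad = 55 36 36.  K' ⊕ opad = 3f 5c 5c.
Inner input = (K'⊕ipad) ∥ m = 55 36 36 ∥ 53.
Inner hash: even-index sum = 139 mod 256 = 139; odd-index sum = 137 mod 256 = 137 → 8b 89.
Outer input = (K'⊕opad) ∥ inner = 3f 5c 5c ∥ 8b 89.
Outer hash (tag): even-index sum = 292 mod 256 = 36; odd-index sum = 231 mod 256 = 231 → 24 e7.

24e7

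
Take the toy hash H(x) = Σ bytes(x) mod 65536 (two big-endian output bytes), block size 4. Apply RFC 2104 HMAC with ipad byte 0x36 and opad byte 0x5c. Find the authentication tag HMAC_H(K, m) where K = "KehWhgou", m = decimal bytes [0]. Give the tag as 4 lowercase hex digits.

024a

Key "KehWhgou" = 4b 65 68 57 68 67 6f 75 is 8 bytes > B = 4, so hash it first: H(key) = 03 22, then zero-pad to 4 bytes: K' = 03 22 00 00.
K' ⊕ ipad = 35 14 36 36.  K' ⊕ opad = 5f 7e 5c 5c.
Inner input = (K'⊕ipad) ∥ m = 35 14 36 36 ∥ 00.
Inner hash: sum = 53+20+54+54+0 = 181 → 00 b5.
Outer input = (K'⊕opad) ∥ inner = 5f 7e 5c 5c ∥ 00 b5.
Outer hash (tag): sum = 95+126+92+92+0+181 = 586 → 02 4a.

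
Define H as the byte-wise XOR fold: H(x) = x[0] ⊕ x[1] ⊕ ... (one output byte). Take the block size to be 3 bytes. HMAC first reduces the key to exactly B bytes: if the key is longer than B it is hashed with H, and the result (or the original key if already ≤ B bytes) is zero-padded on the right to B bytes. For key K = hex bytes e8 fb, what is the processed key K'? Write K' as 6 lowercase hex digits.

e8fb00

Key hex bytes e8 fb is 2 bytes ≤ B = 3; zero-pad to 3 bytes: K' = e8 fb 00.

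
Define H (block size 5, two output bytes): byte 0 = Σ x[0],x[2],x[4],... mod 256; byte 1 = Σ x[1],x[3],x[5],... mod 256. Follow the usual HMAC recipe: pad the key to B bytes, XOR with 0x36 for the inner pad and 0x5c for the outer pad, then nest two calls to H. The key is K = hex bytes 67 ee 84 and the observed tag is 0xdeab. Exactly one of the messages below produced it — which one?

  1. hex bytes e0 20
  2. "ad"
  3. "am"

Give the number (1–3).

2

Key hex bytes 67 ee 84 is 3 bytes ≤ B = 5; zero-pad to 5 bytes: K' = 67 ee 84 00 00.
K' ⊕ ipad = 51 d8 b2 36 36; K' ⊕ opad = 3b b2 d8 5c 5c.
m1: inner = H(51 d8 b2 36 36 e0 20) = 59 ee; tag = H(3b b2 d8 5c 5c 59 ee) = 5d67
m2: inner = H(51 d8 b2 36 36 61 64) = 9d 6f; tag = H(3b b2 d8 5c 5c 9d 6f) = deab ← matches
m3: inner = H(51 d8 b2 36 36 61 6d) = a6 6f; tag = H(3b b2 d8 5c 5c a6 6f) = deb4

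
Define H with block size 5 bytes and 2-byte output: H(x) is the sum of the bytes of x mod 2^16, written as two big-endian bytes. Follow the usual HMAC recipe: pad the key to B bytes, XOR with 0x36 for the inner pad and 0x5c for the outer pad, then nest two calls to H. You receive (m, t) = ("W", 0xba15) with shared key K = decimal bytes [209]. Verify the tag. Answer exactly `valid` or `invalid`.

invalid

Key decimal bytes [209] = d1 is 1 byte ≤ B = 5; zero-pad to 5 bytes: K' = d1 00 00 00 00.
K' ⊕ ipad = e7 36 36 36 36; K' ⊕ opad = 8d 5c 5c 5c 5c.
Inner hash: sum = 231+54+54+54+54+87 = 534 → 02 16.
Outer hash (recomputed tag): sum = 141+92+92+92+92+2+22 = 533 → 02 15.
Recomputed tag = 0215; claimed = ba15 → mismatch.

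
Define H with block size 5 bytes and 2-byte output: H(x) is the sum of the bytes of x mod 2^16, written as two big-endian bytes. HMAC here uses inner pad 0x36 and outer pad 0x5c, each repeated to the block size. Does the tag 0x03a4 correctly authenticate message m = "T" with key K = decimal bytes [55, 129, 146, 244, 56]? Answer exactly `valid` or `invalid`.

valid

Key decimal bytes [55, 129, 146, 244, 56] = 37 81 92 f4 38 is exactly B = 5 bytes: K' = 37 81 92 f4 38.
K' ⊕ ipad = 01 b7 a4 c2 0e; K' ⊕ opad = 6b dd ce a8 64.
Inner hash: sum = 1+183+164+194+14+84 = 640 → 02 80.
Outer hash (recomputed tag): sum = 107+221+206+168+100+2+128 = 932 → 03 a4.
Recomputed tag = 03a4; claimed = 03a4 → match.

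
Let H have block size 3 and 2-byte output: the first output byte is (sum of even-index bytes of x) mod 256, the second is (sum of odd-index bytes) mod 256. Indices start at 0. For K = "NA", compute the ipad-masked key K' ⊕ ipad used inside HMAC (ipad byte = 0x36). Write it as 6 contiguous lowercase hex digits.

787736

Key "NA" = 4e 41 is 2 bytes ≤ B = 3; zero-pad to 3 bytes: K' = 4e 41 00.
XOR each byte with 0x36: 4e⊕36=78, 41⊕36=77, 00⊕36=36.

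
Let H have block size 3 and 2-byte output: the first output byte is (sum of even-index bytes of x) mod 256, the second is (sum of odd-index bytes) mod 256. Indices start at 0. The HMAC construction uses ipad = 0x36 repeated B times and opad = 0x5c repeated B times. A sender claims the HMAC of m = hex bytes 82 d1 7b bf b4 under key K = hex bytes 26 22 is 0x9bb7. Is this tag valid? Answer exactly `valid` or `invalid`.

invalid

Key hex bytes 26 22 is 2 bytes ≤ B = 3; zero-pad to 3 bytes: K' = 26 22 00.
K' ⊕ ipad = 10 14 36; K' ⊕ opad = 7a 7e 5c.
Inner hash: even-index sum = 470 mod 256 = 214; odd-index sum = 453 mod 256 = 197 → d6 c5.
Outer hash (recomputed tag): even-index sum = 411 mod 256 = 155; odd-index sum = 340 mod 256 = 84 → 9b 54.
Recomputed tag = 9b54; claimed = 9bb7 → mismatch.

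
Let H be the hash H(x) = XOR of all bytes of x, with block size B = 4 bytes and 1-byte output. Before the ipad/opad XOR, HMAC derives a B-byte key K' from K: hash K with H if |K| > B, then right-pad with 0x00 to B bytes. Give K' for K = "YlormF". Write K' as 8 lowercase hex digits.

|K| = 6 > B = 4, so first hash the key.
H(K): XOR 59⊕6c⊕6f⊕72⊕6d⊕46 = 03.
Zero-pad H(K) = 03 to 4 bytes: K' = 03 00 00 00.

03000000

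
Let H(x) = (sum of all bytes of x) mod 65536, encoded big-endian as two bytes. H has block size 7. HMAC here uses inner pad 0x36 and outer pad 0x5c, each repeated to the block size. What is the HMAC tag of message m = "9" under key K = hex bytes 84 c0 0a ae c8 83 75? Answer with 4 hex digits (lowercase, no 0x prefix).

Key hex bytes 84 c0 0a ae c8 83 75 is exactly B = 7 bytes: K' = 84 c0 0a ae c8 83 75.
K' ⊕ ipad = b2 f6 3c 98 fe b5 43.  K' ⊕ opad = d8 9c 56 f2 94 df 29.
Inner input = (K'⊕ipad) ∥ m = b2 f6 3c 98 fe b5 43 ∥ 39.
Inner hash: sum = 178+246+60+152+254+181+67+57 = 1195 → 04 ab.
Outer input = (K'⊕opad) ∥ inner = d8 9c 56 f2 94 df 29 ∥ 04 ab.
Outer hash (tag): sum = 216+156+86+242+148+223+41+4+171 = 1287 → 05 07.

0507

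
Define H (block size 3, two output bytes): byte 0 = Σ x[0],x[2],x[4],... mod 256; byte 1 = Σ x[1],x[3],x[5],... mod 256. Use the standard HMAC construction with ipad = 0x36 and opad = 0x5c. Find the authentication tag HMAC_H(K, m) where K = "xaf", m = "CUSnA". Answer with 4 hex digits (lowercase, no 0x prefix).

Key "xaf" = 78 61 66 is exactly B = 3 bytes: K' = 78 61 66.
K' ⊕ ipad = 4e 57 50.  K' ⊕ opad = 24 3d 3a.
Inner input = (K'⊕ipad) ∥ m = 4e 57 50 ∥ 43 55 53 6e 41.
Inner hash: even-index sum = 353 mod 256 = 97; odd-index sum = 302 mod 256 = 46 → 61 2e.
Outer input = (K'⊕opad) ∥ inner = 24 3d 3a ∥ 61 2e.
Outer hash (tag): even-index sum = 140 mod 256 = 140; odd-index sum = 158 mod 256 = 158 → 8c 9e.

8c9e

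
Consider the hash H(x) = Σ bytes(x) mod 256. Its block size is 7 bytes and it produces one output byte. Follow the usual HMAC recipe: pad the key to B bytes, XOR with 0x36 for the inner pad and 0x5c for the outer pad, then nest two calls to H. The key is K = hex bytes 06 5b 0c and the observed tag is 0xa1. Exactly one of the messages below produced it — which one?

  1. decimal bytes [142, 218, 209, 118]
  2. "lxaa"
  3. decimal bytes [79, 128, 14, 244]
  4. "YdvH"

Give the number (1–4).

Key hex bytes 06 5b 0c is 3 bytes ≤ B = 7; zero-pad to 7 bytes: K' = 06 5b 0c 00 00 00 00.
K' ⊕ ipad = 30 6d 3a 36 36 36 36; K' ⊕ opad = 5a 07 50 5c 5c 5c 5c.
m1: inner = H(30 6d 3a 36 36 36 36 8e da d1 76) = 5e; tag = H(5a 07 50 5c 5c 5c 5c 5e) = 7f
m2: inner = H(30 6d 3a 36 36 36 36 6c 78 61 61) = 55; tag = H(5a 07 50 5c 5c 5c 5c 55) = 76
m3: inner = H(30 6d 3a 36 36 36 36 4f 80 0e f4) = 80; tag = H(5a 07 50 5c 5c 5c 5c 80) = a1 ← matches
m4: inner = H(30 6d 3a 36 36 36 36 59 64 76 48) = 2a; tag = H(5a 07 50 5c 5c 5c 5c 2a) = 4b

3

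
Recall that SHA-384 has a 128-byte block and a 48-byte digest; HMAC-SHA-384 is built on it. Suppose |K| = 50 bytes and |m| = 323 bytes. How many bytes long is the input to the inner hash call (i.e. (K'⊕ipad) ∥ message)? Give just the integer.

Key is 50 ≤ 128 bytes, zero-padded: |K'| = 128.
Inner input = (K'⊕ipad) ∥ m → 128 + 323 = 451 bytes.

451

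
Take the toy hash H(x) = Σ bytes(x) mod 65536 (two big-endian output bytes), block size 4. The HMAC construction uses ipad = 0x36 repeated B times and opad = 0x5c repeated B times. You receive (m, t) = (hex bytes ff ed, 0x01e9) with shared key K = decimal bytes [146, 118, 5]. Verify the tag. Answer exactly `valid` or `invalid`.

Key decimal bytes [146, 118, 5] = 92 76 05 is 3 bytes ≤ B = 4; zero-pad to 4 bytes: K' = 92 76 05 00.
K' ⊕ ipad = a4 40 33 36; K' ⊕ opad = ce 2a 59 5c.
Inner hash: sum = 164+64+51+54+255+237 = 825 → 03 39.
Outer hash (recomputed tag): sum = 206+42+89+92+3+57 = 489 → 01 e9.
Recomputed tag = 01e9; claimed = 01e9 → match.

valid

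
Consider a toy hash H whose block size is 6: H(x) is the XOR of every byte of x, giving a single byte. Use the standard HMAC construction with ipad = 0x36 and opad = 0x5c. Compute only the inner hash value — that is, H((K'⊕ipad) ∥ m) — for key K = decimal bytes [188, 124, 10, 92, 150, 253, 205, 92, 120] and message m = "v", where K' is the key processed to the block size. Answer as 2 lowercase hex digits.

Key decimal bytes [188, 124, 10, 92, 150, 253, 205, 92, 120] = bc 7c 0a 5c 96 fd cd 5c 78 is 9 bytes > B = 6, so hash it first: H(key) = 14, then zero-pad to 6 bytes: K' = 14 00 00 00 00 00.
K' ⊕ ipad = 22 36 36 36 36 36.
Inner input = 22 36 36 36 36 36 ∥ 76.
Inner hash: XOR 22⊕36⊕36⊕36⊕36⊕36⊕76 = 62.

62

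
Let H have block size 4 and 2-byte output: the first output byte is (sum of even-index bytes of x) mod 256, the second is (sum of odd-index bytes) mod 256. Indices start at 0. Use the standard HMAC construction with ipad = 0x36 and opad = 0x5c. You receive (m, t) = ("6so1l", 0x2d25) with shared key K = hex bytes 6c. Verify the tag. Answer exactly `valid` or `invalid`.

Key hex bytes 6c is 1 byte ≤ B = 4; zero-pad to 4 bytes: K' = 6c 00 00 00.
K' ⊕ ipad = 5a 36 36 36; K' ⊕ opad = 30 5c 5c 5c.
Inner hash: even-index sum = 417 mod 256 = 161; odd-index sum = 272 mod 256 = 16 → a1 10.
Outer hash (recomputed tag): even-index sum = 301 mod 256 = 45; odd-index sum = 200 mod 256 = 200 → 2d c8.
Recomputed tag = 2dc8; claimed = 2d25 → mismatch.

invalid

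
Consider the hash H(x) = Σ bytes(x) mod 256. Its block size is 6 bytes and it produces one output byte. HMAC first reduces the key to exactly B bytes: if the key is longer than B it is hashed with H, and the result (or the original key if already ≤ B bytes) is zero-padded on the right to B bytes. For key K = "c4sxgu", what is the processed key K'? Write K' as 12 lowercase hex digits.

Key "c4sxgu" = 63 34 73 78 67 75 is exactly B = 6 bytes: K' = 63 34 73 78 67 75.

633473786775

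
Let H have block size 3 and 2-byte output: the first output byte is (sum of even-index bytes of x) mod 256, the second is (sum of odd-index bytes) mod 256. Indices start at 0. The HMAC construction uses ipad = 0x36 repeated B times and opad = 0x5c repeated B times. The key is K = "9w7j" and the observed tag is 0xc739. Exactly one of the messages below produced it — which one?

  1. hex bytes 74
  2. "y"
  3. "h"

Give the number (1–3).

3

Key "9w7j" = 39 77 37 6a is 4 bytes > B = 3, so hash it first: H(key) = 70 e1, then zero-pad to 3 bytes: K' = 70 e1 00.
K' ⊕ ipad = 46 d7 36; K' ⊕ opad = 2c bd 5c.
m1: inner = H(46 d7 36 74) = 7c 4b; tag = H(2c bd 5c 7c 4b) = d339
m2: inner = H(46 d7 36 79) = 7c 50; tag = H(2c bd 5c 7c 50) = d839
m3: inner = H(46 d7 36 68) = 7c 3f; tag = H(2c bd 5c 7c 3f) = c739 ← matches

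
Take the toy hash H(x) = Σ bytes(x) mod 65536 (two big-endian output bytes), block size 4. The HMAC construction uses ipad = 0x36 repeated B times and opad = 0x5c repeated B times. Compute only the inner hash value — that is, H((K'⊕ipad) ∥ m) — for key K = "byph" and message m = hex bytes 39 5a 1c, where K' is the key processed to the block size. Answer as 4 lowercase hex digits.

01f6

Key "byph" = 62 79 70 68 is exactly B = 4 bytes: K' = 62 79 70 68.
K' ⊕ ipad = 54 4f 46 5e.
Inner input = 54 4f 46 5e ∥ 39 5a 1c.
Inner hash: sum = 84+79+70+94+57+90+28 = 502 → 01 f6.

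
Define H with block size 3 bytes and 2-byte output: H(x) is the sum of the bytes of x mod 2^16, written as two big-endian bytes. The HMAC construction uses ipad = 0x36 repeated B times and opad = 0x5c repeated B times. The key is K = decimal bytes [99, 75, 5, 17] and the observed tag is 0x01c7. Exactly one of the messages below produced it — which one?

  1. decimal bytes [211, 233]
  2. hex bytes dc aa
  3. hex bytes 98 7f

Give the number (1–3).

3

Key decimal bytes [99, 75, 5, 17] = 63 4b 05 11 is 4 bytes > B = 3, so hash it first: H(key) = 00 c4, then zero-pad to 3 bytes: K' = 00 c4 00.
K' ⊕ ipad = 36 f2 36; K' ⊕ opad = 5c 98 5c.
m1: inner = H(36 f2 36 d3 e9) = 03 1a; tag = H(5c 98 5c 03 1a) = 016d
m2: inner = H(36 f2 36 dc aa) = 02 e4; tag = H(5c 98 5c 02 e4) = 0236
m3: inner = H(36 f2 36 98 7f) = 02 75; tag = H(5c 98 5c 02 75) = 01c7 ← matches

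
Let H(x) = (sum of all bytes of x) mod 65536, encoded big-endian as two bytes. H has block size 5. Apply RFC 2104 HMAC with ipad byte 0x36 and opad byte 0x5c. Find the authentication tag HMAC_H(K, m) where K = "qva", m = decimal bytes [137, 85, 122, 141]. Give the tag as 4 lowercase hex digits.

017e

Key "qva" = 71 76 61 is 3 bytes ≤ B = 5; zero-pad to 5 bytes: K' = 71 76 61 00 00.
K' ⊕ ipad = 47 40 57 36 36.  K' ⊕ opad = 2d 2a 3d 5c 5c.
Inner input = (K'⊕ipad) ∥ m = 47 40 57 36 36 ∥ 89 55 7a 8d.
Inner hash: sum = 71+64+87+54+54+137+85+122+141 = 815 → 03 2f.
Outer input = (K'⊕opad) ∥ inner = 2d 2a 3d 5c 5c ∥ 03 2f.
Outer hash (tag): sum = 45+42+61+92+92+3+47 = 382 → 01 7e.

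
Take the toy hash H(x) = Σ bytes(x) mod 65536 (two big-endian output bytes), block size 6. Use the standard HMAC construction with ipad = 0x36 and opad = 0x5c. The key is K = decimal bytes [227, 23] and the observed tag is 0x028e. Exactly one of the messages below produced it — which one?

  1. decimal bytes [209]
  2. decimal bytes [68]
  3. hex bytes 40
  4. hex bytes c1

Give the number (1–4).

2

Key decimal bytes [227, 23] = e3 17 is 2 bytes ≤ B = 6; zero-pad to 6 bytes: K' = e3 17 00 00 00 00.
K' ⊕ ipad = d5 21 36 36 36 36; K' ⊕ opad = bf 4b 5c 5c 5c 5c.
m1: inner = H(d5 21 36 36 36 36 d1) = 02 9f; tag = H(bf 4b 5c 5c 5c 5c 02 9f) = 031b
m2: inner = H(d5 21 36 36 36 36 44) = 02 12; tag = H(bf 4b 5c 5c 5c 5c 02 12) = 028e ← matches
m3: inner = H(d5 21 36 36 36 36 40) = 02 0e; tag = H(bf 4b 5c 5c 5c 5c 02 0e) = 028a
m4: inner = H(d5 21 36 36 36 36 c1) = 02 8f; tag = H(bf 4b 5c 5c 5c 5c 02 8f) = 030b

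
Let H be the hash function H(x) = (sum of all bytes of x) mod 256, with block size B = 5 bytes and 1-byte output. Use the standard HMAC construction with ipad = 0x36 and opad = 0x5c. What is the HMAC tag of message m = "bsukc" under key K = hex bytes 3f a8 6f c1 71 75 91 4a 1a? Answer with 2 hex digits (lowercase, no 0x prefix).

d2

Key hex bytes 3f a8 6f c1 71 75 91 4a 1a is 9 bytes > B = 5, so hash it first: H(key) = f2, then zero-pad to 5 bytes: K' = f2 00 00 00 00.
K' ⊕ ipad = c4 36 36 36 36.  K' ⊕ opad = ae 5c 5c 5c 5c.
Inner input = (K'⊕ipad) ∥ m = c4 36 36 36 36 ∥ 62 73 75 6b 63.
Inner hash: sum = 196+54+54+54+54+98+115+117+107+99 = 948; mod 256 = 180 → b4.
Outer input = (K'⊕opad) ∥ inner = ae 5c 5c 5c 5c ∥ b4.
Outer hash (tag): sum = 174+92+92+92+92+180 = 722; mod 256 = 210 → d2.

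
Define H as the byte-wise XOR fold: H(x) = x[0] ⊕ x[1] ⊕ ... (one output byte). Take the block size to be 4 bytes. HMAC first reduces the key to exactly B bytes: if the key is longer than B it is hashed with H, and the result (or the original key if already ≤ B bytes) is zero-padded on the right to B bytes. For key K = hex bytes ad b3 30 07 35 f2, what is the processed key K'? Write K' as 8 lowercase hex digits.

ee000000

|K| = 6 > B = 4, so first hash the key.
H(K): XOR ad⊕b3⊕30⊕07⊕35⊕f2 = ee.
Zero-pad H(K) = ee to 4 bytes: K' = ee 00 00 00.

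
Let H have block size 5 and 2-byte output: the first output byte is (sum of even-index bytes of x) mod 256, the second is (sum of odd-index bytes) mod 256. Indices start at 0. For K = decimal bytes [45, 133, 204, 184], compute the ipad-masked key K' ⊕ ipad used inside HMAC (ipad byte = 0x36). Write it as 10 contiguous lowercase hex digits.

Key decimal bytes [45, 133, 204, 184] = 2d 85 cc b8 is 4 bytes ≤ B = 5; zero-pad to 5 bytes: K' = 2d 85 cc b8 00.
XOR each byte with 0x36: 2d⊕36=1b, 85⊕36=b3, cc⊕36=fa, b8⊕36=8e, 00⊕36=36.

1bb3fa8e36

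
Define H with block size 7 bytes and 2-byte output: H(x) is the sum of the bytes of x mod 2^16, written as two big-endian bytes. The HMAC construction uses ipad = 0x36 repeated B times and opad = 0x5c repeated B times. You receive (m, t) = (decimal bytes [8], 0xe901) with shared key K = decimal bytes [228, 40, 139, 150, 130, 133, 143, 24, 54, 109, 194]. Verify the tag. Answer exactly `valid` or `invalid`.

invalid

Key decimal bytes [228, 40, 139, 150, 130, 133, 143, 24, 54, 109, 194] = e4 28 8b 96 82 85 8f 18 36 6d c2 is 11 bytes > B = 7, so hash it first: H(key) = 05 40, then zero-pad to 7 bytes: K' = 05 40 00 00 00 00 00.
K' ⊕ ipad = 33 76 36 36 36 36 36; K' ⊕ opad = 59 1c 5c 5c 5c 5c 5c.
Inner hash: sum = 51+118+54+54+54+54+54+8 = 447 → 01 bf.
Outer hash (recomputed tag): sum = 89+28+92+92+92+92+92+1+191 = 769 → 03 01.
Recomputed tag = 0301; claimed = e901 → mismatch.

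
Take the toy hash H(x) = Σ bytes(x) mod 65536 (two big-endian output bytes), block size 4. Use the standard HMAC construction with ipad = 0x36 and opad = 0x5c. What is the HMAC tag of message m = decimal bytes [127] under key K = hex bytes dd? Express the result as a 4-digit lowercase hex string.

Key hex bytes dd is 1 byte ≤ B = 4; zero-pad to 4 bytes: K' = dd 00 00 00.
K' ⊕ ipad = eb 36 36 36.  K' ⊕ opad = 81 5c 5c 5c.
Inner input = (K'⊕ipad) ∥ m = eb 36 36 36 ∥ 7f.
Inner hash: sum = 235+54+54+54+127 = 524 → 02 0c.
Outer input = (K'⊕opad) ∥ inner = 81 5c 5c 5c ∥ 02 0c.
Outer hash (tag): sum = 129+92+92+92+2+12 = 419 → 01 a3.

01a3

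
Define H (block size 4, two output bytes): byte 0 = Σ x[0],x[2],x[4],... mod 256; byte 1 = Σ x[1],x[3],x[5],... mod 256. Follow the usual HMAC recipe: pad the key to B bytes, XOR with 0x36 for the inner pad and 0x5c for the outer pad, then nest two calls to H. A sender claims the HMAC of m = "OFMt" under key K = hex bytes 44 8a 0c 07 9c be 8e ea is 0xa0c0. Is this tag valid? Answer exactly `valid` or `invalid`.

valid

Key hex bytes 44 8a 0c 07 9c be 8e ea is 8 bytes > B = 4, so hash it first: H(key) = 7a 39, then zero-pad to 4 bytes: K' = 7a 39 00 00.
K' ⊕ ipad = 4c 0f 36 36; K' ⊕ opad = 26 65 5c 5c.
Inner hash: even-index sum = 286 mod 256 = 30; odd-index sum = 255 mod 256 = 255 → 1e ff.
Outer hash (recomputed tag): even-index sum = 160 mod 256 = 160; odd-index sum = 448 mod 256 = 192 → a0 c0.
Recomputed tag = a0c0; claimed = a0c0 → match.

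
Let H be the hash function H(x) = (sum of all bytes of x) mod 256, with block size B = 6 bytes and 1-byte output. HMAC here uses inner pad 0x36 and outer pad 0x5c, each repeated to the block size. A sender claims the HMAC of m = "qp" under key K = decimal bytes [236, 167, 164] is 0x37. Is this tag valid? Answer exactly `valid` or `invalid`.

valid

Key decimal bytes [236, 167, 164] = ec a7 a4 is 3 bytes ≤ B = 6; zero-pad to 6 bytes: K' = ec a7 a4 00 00 00.
K' ⊕ ipad = da 91 92 36 36 36; K' ⊕ opad = b0 fb f8 5c 5c 5c.
Inner hash: sum = 218+145+146+54+54+54+113+112 = 896; mod 256 = 128 → 80.
Outer hash (recomputed tag): sum = 176+251+248+92+92+92+128 = 1079; mod 256 = 55 → 37.
Recomputed tag = 37; claimed = 37 → match.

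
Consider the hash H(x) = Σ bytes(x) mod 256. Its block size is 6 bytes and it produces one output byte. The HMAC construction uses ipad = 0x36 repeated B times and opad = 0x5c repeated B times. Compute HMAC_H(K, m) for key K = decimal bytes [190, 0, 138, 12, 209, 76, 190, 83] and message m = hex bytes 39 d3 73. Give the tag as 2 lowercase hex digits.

Key decimal bytes [190, 0, 138, 12, 209, 76, 190, 83] = be 00 8a 0c d1 4c be 53 is 8 bytes > B = 6, so hash it first: H(key) = 82, then zero-pad to 6 bytes: K' = 82 00 00 00 00 00.
K' ⊕ ipad = b4 36 36 36 36 36.  K' ⊕ opad = de 5c 5c 5c 5c 5c.
Inner input = (K'⊕ipad) ∥ m = b4 36 36 36 36 36 ∥ 39 d3 73.
Inner hash: sum = 180+54+54+54+54+54+57+211+115 = 833; mod 256 = 65 → 41.
Outer input = (K'⊕opad) ∥ inner = de 5c 5c 5c 5c 5c ∥ 41.
Outer hash (tag): sum = 222+92+92+92+92+92+65 = 747; mod 256 = 235 → eb.

eb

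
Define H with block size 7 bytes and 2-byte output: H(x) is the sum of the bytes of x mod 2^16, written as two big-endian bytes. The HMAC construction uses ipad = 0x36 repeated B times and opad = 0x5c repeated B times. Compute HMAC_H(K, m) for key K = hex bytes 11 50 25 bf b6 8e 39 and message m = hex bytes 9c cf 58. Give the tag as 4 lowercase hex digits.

040d

Key hex bytes 11 50 25 bf b6 8e 39 is exactly B = 7 bytes: K' = 11 50 25 bf b6 8e 39.
K' ⊕ ipad = 27 66 13 89 80 b8 0f.  K' ⊕ opad = 4d 0c 79 e3 ea d2 65.
Inner input = (K'⊕ipad) ∥ m = 27 66 13 89 80 b8 0f ∥ 9c cf 58.
Inner hash: sum = 39+102+19+137+128+184+15+156+207+88 = 1075 → 04 33.
Outer input = (K'⊕opad) ∥ inner = 4d 0c 79 e3 ea d2 65 ∥ 04 33.
Outer hash (tag): sum = 77+12+121+227+234+210+101+4+51 = 1037 → 04 0d.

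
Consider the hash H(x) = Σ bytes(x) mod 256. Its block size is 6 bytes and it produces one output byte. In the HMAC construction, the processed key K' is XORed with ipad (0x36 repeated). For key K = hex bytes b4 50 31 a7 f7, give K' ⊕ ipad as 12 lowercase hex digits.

82660791c136

Key hex bytes b4 50 31 a7 f7 is 5 bytes ≤ B = 6; zero-pad to 6 bytes: K' = b4 50 31 a7 f7 00.
XOR each byte with 0x36: b4⊕36=82, 50⊕36=66, 31⊕36=07, a7⊕36=91, f7⊕36=c1, 00⊕36=36.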